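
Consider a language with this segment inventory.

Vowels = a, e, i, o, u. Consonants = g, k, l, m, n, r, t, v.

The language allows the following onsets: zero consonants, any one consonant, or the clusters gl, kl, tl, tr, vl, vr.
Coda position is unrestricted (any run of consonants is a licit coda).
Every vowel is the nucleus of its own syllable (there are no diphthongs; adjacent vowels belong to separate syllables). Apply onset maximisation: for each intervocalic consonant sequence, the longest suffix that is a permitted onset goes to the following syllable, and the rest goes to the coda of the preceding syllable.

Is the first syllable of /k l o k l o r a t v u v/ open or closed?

open

The vowels are o, o, a, u — 4 nuclei, so 4 syllables.
V1 /o/ – V2 /o/: cluster /kl/ — /kl/ is itself a permitted onset, so the whole cluster goes right; preceding coda = ∅.
V2 /o/ – V3 /a/: /r/ → onset of the next syllable (single consonants are always licit onsets).
V3 /a/ – V4 /u/: /tv/ — longest licit onset from the right is /v/, leaving /t/ as coda.
Result: klo.klo.rat.vuv.
Syllable 1 is /klo/; it ends in its nucleus with no coda, so it is open.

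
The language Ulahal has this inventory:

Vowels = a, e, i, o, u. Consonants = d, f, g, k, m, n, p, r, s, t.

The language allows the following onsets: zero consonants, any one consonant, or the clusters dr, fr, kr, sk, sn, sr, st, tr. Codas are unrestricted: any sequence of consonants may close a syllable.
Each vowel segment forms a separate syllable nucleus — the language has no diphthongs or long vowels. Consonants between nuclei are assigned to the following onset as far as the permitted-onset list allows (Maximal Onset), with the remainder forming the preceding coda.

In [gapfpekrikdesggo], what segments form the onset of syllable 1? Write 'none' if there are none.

g

Nuclei (vowels): a, e, i, e, o → 5 syllables.
Between /a/ (V1) and /e/ (V2): /pfp/; trying suffixes from longest down, /p/ is the first permitted one, so coda /pf/ | onset /p/.
Between /e/ (V2) and /i/ (V3): cluster /kr/ — /kr/ is itself a permitted onset, so the whole cluster goes right; preceding coda = ∅.
Between /i/ (V3) and /e/ (V4): /kd/ splits as /k/ + /d/ (/d/ is the longest suffix that is a licit onset).
Between /e/ (V4) and /o/ (V5): cluster /sgg/ — the longest permitted-onset suffix is /g/; onset = /g/, preceding coda = /sg/.
Result: gapf.pe.krik.desg.go.
Syllable 1 is /gapf/: onset /g/, nucleus /a/, coda /pf/.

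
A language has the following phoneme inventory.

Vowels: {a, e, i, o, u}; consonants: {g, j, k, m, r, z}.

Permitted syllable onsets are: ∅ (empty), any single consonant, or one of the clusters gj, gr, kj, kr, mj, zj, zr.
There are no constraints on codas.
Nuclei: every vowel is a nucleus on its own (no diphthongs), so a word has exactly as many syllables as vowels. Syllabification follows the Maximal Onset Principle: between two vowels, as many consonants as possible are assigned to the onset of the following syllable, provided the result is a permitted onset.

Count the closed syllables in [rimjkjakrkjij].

Nuclei (vowels): i, a, i → 3 syllables.
V1 /i/ – V2 /a/: cluster /mjkj/ — the longest permitted-onset suffix is /kj/; onset = /kj/, preceding coda = /mj/.
V2 /a/ – V3 /i/: cluster /krkj/ — the longest permitted-onset suffix is /kj/; onset = /kj/, preceding coda = /kr/.
Syllabification: rimj.kjakr.kjij.
Classifying each syllable: /rimj/ (closed), /kjakr/ (closed), /kjij/ (closed).
Closed syllables: 3.

3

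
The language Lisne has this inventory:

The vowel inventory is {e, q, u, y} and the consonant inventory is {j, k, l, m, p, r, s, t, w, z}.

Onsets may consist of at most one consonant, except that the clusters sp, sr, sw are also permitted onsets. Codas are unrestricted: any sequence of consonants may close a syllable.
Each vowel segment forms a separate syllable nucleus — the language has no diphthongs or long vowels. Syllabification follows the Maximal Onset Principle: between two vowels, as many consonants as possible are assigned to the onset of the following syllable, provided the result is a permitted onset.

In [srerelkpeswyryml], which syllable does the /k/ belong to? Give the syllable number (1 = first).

The vowels are e, e, e, y, y — 5 nuclei, so 5 syllables.
V1 /e/ – V2 /e/: just /r/ — single C goes to the following onset.
V2 /e/ – V3 /e/: cluster /lkp/ — the longest permitted-onset suffix is /p/; onset = /p/, preceding coda = /lk/.
V3 /e/ – V4 /y/: /sw/ — entire cluster is a permitted onset → onset /sw/, coda ∅.
V4 /y/ – V5 /y/: just /r/ — single C goes to the following onset.
Putting it together: sre.relk.pe.swy.ryml.
The /k/ is in the coda of syllable 2 (/relk/).

2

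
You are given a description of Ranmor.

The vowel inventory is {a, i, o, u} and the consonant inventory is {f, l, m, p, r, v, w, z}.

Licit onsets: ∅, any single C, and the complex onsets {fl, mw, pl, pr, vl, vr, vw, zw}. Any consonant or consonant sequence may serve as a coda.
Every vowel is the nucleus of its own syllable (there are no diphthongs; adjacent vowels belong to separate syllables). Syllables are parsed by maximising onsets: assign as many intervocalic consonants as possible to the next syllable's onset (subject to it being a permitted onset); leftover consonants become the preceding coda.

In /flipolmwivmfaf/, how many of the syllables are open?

The vowels are i, o, i, a — 4 nuclei, so 4 syllables.
/i…o/ gap (V1→V2): /p/ → onset of the next syllable (single consonants are always licit onsets).
/o…i/ gap (V2→V3): /lmw/ splits as /l/ + /mw/ (/mw/ is the longest suffix that is a licit onset).
/i…a/ gap (V3→V4): cluster /vmf/ — the longest permitted-onset suffix is /f/; onset = /f/, preceding coda = /vm/.
Result: fli.pol.mwivm.faf.
Classifying each syllable: /fli/ (open), /pol/ (closed), /mwivm/ (closed), /faf/ (closed).
Open syllables: 1.

1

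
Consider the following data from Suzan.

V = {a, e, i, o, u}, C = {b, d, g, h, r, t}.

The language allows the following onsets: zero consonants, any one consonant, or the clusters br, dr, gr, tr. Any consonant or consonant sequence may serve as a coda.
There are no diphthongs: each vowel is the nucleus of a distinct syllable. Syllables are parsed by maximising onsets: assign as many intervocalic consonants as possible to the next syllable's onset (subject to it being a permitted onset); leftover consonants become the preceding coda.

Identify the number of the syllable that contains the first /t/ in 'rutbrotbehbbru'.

1

Vowels present: u, o, e, u; each is a nucleus, giving 4 syllables.
/u…o/ gap (V1→V2): /tbr/ — longest licit onset from the right is /br/, leaving /t/ as coda.
/o…e/ gap (V2→V3): cluster /tb/ — the longest permitted-onset suffix is /b/; onset = /b/, preceding coda = /t/.
/e…u/ gap (V3→V4): cluster /hbbr/ — the longest permitted-onset suffix is /br/; onset = /br/, preceding coda = /hb/.
So the parse is rut.brot.behb.bru.
The first /t/ is in the coda of syllable 1 (/rut/).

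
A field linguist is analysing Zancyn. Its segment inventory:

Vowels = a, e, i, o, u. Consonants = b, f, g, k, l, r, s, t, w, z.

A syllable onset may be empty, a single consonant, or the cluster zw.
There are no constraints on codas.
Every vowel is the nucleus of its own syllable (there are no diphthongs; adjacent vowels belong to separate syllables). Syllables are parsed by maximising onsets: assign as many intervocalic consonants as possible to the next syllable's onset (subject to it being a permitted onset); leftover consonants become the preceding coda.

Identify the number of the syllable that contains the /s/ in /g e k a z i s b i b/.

Nuclei (vowels): e, a, i, i → 4 syllables.
Between /e/ (V1) and /a/ (V2): /k/ → onset of the next syllable (single consonants are always licit onsets).
Between /a/ (V2) and /i/ (V3): just /z/ — single C goes to the following onset.
Between /i/ (V3) and /i/ (V4): /sb/ splits as /s/ + /b/ (/b/ is the longest suffix that is a licit onset).
So the parse is ge.ka.zis.bib.
The /s/ is in the coda of syllable 3 (/zis/).

3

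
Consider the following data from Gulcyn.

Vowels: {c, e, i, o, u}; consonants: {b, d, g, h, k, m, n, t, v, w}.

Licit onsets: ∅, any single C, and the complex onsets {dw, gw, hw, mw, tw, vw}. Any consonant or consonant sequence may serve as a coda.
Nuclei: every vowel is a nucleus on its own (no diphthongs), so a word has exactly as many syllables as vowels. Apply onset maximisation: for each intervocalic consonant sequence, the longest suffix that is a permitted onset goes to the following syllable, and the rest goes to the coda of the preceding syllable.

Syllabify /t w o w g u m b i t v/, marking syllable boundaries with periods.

twow.gum.bitv

Nuclei (vowels): o, u, i → 3 syllables.
Between /o/ (V1) and /u/ (V2): /wg/ splits as /w/ + /g/ (/g/ is the longest suffix that is a licit onset).
Between /u/ (V2) and /i/ (V3): /mb/; trying suffixes from longest down, /b/ is the first permitted one, so coda /m/ | onset /b/.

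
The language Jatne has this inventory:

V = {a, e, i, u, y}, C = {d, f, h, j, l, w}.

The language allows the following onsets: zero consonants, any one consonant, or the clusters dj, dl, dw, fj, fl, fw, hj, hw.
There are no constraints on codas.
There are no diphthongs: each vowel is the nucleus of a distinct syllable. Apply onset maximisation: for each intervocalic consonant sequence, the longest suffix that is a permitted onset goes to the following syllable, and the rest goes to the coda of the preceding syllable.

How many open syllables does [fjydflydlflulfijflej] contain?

0

The vowels are y, y, u, i, e — 5 nuclei, so 5 syllables.
/y…y/ gap (V1→V2): /dfl/ — longest licit onset from the right is /fl/, leaving /d/ as coda.
/y…u/ gap (V2→V3): /dlfl/; trying suffixes from longest down, /fl/ is the first permitted one, so coda /dl/ | onset /fl/.
/u…i/ gap (V3→V4): /lf/ — longest licit onset from the right is /f/, leaving /l/ as coda.
/i…e/ gap (V4→V5): cluster /jfl/ — the longest permitted-onset suffix is /fl/; onset = /fl/, preceding coda = /j/.
Putting it together: fjyd.flydl.flul.fij.flej.
Classifying each syllable: /fjyd/ (closed), /flydl/ (closed), /flul/ (closed), /fij/ (closed), /flej/ (closed).
Open syllables: 0.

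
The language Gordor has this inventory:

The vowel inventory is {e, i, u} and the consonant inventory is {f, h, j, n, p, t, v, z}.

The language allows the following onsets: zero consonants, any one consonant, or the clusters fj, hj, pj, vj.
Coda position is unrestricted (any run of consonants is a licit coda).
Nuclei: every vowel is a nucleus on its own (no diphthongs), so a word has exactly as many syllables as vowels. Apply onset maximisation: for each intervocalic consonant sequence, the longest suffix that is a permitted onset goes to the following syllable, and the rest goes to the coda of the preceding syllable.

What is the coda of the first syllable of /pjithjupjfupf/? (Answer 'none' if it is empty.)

t

Nuclei (vowels): i, u, u → 3 syllables.
σ1/σ2 boundary: /thj/ — longest licit onset from the right is /hj/, leaving /t/ as coda.
σ2/σ3 boundary: cluster /pjf/ — the longest permitted-onset suffix is /f/; onset = /f/, preceding coda = /pj/.
Putting it together: pjit.hjupj.fupf.
Syllable 1 is /pjit/: onset /pj/, nucleus /i/, coda /t/.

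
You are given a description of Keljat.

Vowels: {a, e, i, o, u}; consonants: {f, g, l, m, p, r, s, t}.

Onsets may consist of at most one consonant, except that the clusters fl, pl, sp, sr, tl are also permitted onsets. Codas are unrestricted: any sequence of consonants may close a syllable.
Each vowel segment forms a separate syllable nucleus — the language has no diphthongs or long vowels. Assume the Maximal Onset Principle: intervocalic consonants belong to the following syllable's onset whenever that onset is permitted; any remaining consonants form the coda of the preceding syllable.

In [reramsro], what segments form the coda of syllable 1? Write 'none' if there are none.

The vowels are e, a, o — 3 nuclei, so 3 syllables.
Between /e/ (V1) and /a/ (V2): /r/ → onset of the next syllable (single consonants are always licit onsets).
Between /a/ (V2) and /o/ (V3): /msr/ splits as /m/ + /sr/ (/sr/ is the longest suffix that is a licit onset).
So the parse is re.ram.sro.
Syllable 1 is /re/: onset /r/, nucleus /e/, coda ∅.

none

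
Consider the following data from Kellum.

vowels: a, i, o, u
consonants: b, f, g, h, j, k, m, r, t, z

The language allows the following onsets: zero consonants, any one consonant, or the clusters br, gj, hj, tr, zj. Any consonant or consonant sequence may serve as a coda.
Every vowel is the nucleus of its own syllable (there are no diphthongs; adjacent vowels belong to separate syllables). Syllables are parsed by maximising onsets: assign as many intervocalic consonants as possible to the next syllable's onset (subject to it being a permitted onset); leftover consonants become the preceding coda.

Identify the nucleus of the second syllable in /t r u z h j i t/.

i

Nuclei (vowels): u, i → 2 syllables.
The second nucleus (vowel 2 from the left) is /i/.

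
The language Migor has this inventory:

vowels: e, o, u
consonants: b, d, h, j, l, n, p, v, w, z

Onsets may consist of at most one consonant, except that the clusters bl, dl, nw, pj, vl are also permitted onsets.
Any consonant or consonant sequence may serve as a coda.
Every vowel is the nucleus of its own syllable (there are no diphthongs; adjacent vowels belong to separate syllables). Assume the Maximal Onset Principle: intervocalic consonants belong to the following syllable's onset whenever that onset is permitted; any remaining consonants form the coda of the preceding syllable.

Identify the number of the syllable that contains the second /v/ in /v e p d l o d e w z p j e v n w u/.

4

The vowels are e, o, e, e, u — 5 nuclei, so 5 syllables.
V1 /e/ – V2 /o/: /pdl/; trying suffixes from longest down, /dl/ is the first permitted one, so coda /p/ | onset /dl/.
V2 /o/ – V3 /e/: /d/ is a single consonant, so it becomes the next onset.
V3 /e/ – V4 /e/: cluster /wzpj/ — the longest permitted-onset suffix is /pj/; onset = /pj/, preceding coda = /wz/.
V4 /e/ – V5 /u/: /vnw/ splits as /v/ + /nw/ (/nw/ is the longest suffix that is a licit onset).
So the parse is vep.dlo.dewz.pjev.nwu.
The second /v/ is in the coda of syllable 4 (/pjev/).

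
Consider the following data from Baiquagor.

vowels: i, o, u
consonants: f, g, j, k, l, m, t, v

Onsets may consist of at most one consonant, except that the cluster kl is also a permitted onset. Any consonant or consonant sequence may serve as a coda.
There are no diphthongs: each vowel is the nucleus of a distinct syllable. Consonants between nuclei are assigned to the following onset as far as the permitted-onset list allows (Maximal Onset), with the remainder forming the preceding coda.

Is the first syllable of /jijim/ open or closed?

open

Vowels present: i, i; each is a nucleus, giving 2 syllables.
/i…i/ gap (V1→V2): /j/ → onset of the next syllable (single consonants are always licit onsets).
Result: ji.jim.
Syllable 1 is /ji/; it ends in its nucleus with no coda, so it is open.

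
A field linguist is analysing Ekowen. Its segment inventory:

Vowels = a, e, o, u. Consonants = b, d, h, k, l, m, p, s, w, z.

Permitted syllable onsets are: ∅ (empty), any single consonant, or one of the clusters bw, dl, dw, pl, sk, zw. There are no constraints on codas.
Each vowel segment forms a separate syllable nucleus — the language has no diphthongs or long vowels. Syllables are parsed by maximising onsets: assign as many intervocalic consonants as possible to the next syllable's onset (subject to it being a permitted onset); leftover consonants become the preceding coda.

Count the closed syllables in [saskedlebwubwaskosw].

1

Nuclei (vowels): a, e, e, u, a, o → 6 syllables.
V1 /a/ – V2 /e/: cluster /sk/ — /sk/ is itself a permitted onset, so the whole cluster goes right; preceding coda = ∅.
V2 /e/ – V3 /e/: cluster /dl/ — /dl/ is itself a permitted onset, so the whole cluster goes right; preceding coda = ∅.
V3 /e/ – V4 /u/: /bw/ is a licit onset in full, so it all attaches to the next syllable.
V4 /u/ – V5 /a/: /bw/ — entire cluster is a permitted onset → onset /bw/, coda ∅.
V5 /a/ – V6 /o/: /sk/ — entire cluster is a permitted onset → onset /sk/, coda ∅.
Result: sa.ske.dle.bwu.bwa.skosw.
Classifying each syllable: /sa/ (open), /ske/ (open), /dle/ (open), /bwu/ (open), /bwa/ (open), /skosw/ (closed).
Closed syllables: 1.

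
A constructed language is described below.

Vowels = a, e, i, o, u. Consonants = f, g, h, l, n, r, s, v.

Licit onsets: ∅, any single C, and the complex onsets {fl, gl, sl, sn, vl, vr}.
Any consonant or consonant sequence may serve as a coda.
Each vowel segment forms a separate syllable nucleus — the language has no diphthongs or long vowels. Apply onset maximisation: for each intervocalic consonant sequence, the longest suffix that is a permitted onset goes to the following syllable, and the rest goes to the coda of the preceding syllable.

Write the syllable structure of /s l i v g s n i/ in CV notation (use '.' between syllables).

Nuclei (vowels): i, i → 2 syllables.
σ1/σ2 boundary: /vgsn/ — longest licit onset from the right is /sn/, leaving /vg/ as coda.
So the parse is slivg.sni.
Mapping each syllable to C/V: /slivg/ → CCVCC, /sni/ → CCV.

CCVCC.CCV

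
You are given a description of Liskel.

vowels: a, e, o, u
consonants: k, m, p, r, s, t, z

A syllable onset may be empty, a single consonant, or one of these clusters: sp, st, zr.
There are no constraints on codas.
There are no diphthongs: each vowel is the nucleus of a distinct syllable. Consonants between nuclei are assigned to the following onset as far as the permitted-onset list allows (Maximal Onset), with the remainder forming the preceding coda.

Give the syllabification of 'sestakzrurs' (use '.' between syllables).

Nuclei (vowels): e, a, u → 3 syllables.
V1 /e/ – V2 /a/: cluster /st/ — /st/ is itself a permitted onset, so the whole cluster goes right; preceding coda = ∅.
V2 /a/ – V3 /u/: /kzr/; trying suffixes from longest down, /zr/ is the first permitted one, so coda /k/ | onset /zr/.

se.stak.zrurs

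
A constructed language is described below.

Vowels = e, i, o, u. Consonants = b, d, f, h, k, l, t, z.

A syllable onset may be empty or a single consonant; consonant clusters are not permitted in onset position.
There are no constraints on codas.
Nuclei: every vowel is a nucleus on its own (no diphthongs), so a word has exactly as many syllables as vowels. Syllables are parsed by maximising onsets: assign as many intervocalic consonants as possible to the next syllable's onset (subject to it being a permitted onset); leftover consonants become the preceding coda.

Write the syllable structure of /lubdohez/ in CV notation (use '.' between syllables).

CVC.CV.CVC

Vowels present: u, o, e; each is a nucleus, giving 3 syllables.
Between /u/ (V1) and /o/ (V2): /bd/ splits as /b/ + /d/ (/d/ is the longest suffix that is a licit onset).
Between /o/ (V2) and /e/ (V3): just /h/ — single C goes to the following onset.
Putting it together: lub.do.hez.
Mapping each syllable to C/V: /lub/ → CVC, /do/ → CV, /hez/ → CVC.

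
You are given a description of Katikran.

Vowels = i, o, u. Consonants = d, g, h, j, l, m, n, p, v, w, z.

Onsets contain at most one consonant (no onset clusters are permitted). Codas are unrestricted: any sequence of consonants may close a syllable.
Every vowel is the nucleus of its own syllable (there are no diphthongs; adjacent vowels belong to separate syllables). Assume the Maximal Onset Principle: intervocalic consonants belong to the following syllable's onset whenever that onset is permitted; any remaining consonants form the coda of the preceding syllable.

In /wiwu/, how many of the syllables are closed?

0

The vowels are i, u — 2 nuclei, so 2 syllables.
σ1/σ2 boundary: just /w/ — single C goes to the following onset.
Result: wi.wu.
Classifying each syllable: /wi/ (open), /wu/ (open).
Closed syllables: 0.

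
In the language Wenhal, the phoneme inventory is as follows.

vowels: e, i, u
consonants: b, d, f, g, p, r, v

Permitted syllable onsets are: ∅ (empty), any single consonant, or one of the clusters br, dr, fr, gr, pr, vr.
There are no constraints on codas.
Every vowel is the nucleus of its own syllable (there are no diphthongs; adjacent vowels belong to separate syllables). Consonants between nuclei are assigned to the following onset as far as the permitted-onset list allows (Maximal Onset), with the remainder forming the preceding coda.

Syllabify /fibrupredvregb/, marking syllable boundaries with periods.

Nuclei (vowels): i, u, e, e → 4 syllables.
V1 /i/ – V2 /u/: /br/ is a licit onset in full, so it all attaches to the next syllable.
V2 /u/ – V3 /e/: /pr/ is a licit onset in full, so it all attaches to the next syllable.
V3 /e/ – V4 /e/: /dvr/ splits as /d/ + /vr/ (/vr/ is the longest suffix that is a licit onset).

fi.bru.pred.vregb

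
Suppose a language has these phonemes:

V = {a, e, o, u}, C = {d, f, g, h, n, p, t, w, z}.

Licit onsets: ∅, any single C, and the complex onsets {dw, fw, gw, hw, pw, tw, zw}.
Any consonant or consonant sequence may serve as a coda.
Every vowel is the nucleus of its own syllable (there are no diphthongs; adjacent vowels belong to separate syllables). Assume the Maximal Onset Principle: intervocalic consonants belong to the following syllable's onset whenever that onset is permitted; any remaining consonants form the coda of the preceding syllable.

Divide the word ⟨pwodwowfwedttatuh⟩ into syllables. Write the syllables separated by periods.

Nuclei (vowels): o, o, e, a, u → 5 syllables.
σ1/σ2 boundary: cluster /dw/ — /dw/ is itself a permitted onset, so the whole cluster goes right; preceding coda = ∅.
σ2/σ3 boundary: /wfw/ — longest licit onset from the right is /fw/, leaving /w/ as coda.
σ3/σ4 boundary: cluster /dtt/ — the longest permitted-onset suffix is /t/; onset = /t/, preceding coda = /dt/.
σ4/σ5 boundary: just /t/ — single C goes to the following onset.

pwo.dwow.fwedt.ta.tuh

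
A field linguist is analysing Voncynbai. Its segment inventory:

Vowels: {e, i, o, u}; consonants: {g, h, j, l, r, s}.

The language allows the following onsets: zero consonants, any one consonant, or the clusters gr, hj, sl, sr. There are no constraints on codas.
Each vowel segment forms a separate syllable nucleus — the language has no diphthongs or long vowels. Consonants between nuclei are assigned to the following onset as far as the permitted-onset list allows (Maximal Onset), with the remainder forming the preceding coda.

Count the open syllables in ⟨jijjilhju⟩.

1

The vowels are i, i, u — 3 nuclei, so 3 syllables.
Between /i/ (V1) and /i/ (V2): /jj/; trying suffixes from longest down, /j/ is the first permitted one, so coda /j/ | onset /j/.
Between /i/ (V2) and /u/ (V3): /lhj/; trying suffixes from longest down, /hj/ is the first permitted one, so coda /l/ | onset /hj/.
Putting it together: jij.jil.hju.
Classifying each syllable: /jij/ (closed), /jil/ (closed), /hju/ (open).
Open syllables: 1.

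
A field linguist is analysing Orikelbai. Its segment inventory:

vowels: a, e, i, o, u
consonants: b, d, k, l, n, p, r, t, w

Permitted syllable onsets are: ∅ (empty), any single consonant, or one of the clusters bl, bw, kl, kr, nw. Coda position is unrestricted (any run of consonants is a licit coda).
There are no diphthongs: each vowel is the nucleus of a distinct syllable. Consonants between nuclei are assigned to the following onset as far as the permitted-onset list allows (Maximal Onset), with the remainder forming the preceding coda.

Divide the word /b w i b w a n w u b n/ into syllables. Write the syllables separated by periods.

bwi.bwa.nwubn

Vowels present: i, a, u; each is a nucleus, giving 3 syllables.
V1 /i/ – V2 /a/: /bw/ is a licit onset in full, so it all attaches to the next syllable.
V2 /a/ – V3 /u/: /nw/ is a licit onset in full, so it all attaches to the next syllable.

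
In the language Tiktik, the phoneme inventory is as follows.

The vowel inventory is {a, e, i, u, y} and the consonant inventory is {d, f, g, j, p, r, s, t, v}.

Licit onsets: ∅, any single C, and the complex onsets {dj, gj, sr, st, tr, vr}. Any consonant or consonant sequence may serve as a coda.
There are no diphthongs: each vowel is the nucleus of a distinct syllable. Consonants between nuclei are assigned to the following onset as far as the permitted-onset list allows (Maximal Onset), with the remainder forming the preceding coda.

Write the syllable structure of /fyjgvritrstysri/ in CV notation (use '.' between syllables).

CVCC.CCVCC.CCV.CCV

Nuclei (vowels): y, i, y, i → 4 syllables.
σ1/σ2 boundary: cluster /jgvr/ — the longest permitted-onset suffix is /vr/; onset = /vr/, preceding coda = /jg/.
σ2/σ3 boundary: /trst/ splits as /tr/ + /st/ (/st/ is the longest suffix that is a licit onset).
σ3/σ4 boundary: /sr/ — entire cluster is a permitted onset → onset /sr/, coda ∅.
Putting it together: fyjg.vritr.sty.sri.
Mapping each syllable to C/V: /fyjg/ → CVCC, /vritr/ → CCVCC, /sty/ → CCV, /sri/ → CCV.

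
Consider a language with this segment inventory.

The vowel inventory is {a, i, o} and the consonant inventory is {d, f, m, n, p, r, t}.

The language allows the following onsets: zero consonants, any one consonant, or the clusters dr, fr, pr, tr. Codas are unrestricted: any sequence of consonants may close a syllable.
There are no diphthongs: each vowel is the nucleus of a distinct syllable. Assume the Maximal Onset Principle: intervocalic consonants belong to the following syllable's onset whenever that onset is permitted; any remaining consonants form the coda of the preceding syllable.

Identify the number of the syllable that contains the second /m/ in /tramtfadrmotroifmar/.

3

The vowels are a, a, o, o, i, a — 6 nuclei, so 6 syllables.
Between /a/ (V1) and /a/ (V2): /mtf/; trying suffixes from longest down, /f/ is the first permitted one, so coda /mt/ | onset /f/.
Between /a/ (V2) and /o/ (V3): /drm/ — longest licit onset from the right is /m/, leaving /dr/ as coda.
Between /o/ (V3) and /o/ (V4): cluster /tr/ — /tr/ is itself a permitted onset, so the whole cluster goes right; preceding coda = ∅.
Between /o/ (V4) and /i/ (V5): no consonants, so the boundary falls immediately after /o/.
Between /i/ (V5) and /a/ (V6): /fm/; trying suffixes from longest down, /m/ is the first permitted one, so coda /f/ | onset /m/.
Result: tramt.fadr.mo.tro.if.mar.
The second /m/ is in the onset of syllable 3 (/mo/).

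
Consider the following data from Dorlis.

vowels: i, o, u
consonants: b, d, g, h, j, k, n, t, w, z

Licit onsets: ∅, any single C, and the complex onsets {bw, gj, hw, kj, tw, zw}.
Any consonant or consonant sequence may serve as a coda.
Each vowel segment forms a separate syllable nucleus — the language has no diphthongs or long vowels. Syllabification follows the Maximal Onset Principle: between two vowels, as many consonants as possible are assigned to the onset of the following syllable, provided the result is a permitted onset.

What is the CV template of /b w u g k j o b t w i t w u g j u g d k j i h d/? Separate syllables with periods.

Vowels present: u, o, i, u, u, i; each is a nucleus, giving 6 syllables.
σ1/σ2 boundary: /gkj/ — longest licit onset from the right is /kj/, leaving /g/ as coda.
σ2/σ3 boundary: /btw/ — longest licit onset from the right is /tw/, leaving /b/ as coda.
σ3/σ4 boundary: /tw/ is a licit onset in full, so it all attaches to the next syllable.
σ4/σ5 boundary: /gj/ is a licit onset in full, so it all attaches to the next syllable.
σ5/σ6 boundary: cluster /gdkj/ — the longest permitted-onset suffix is /kj/; onset = /kj/, preceding coda = /gd/.
So the parse is bwug.kjob.twi.twu.gjugd.kjihd.
Mapping each syllable to C/V: /bwug/ → CCVC, /kjob/ → CCVC, /twi/ → CCV, /twu/ → CCV, /gjugd/ → CCVCC, /kjihd/ → CCVCC.

CCVC.CCVC.CCV.CCV.CCVCC.CCVCC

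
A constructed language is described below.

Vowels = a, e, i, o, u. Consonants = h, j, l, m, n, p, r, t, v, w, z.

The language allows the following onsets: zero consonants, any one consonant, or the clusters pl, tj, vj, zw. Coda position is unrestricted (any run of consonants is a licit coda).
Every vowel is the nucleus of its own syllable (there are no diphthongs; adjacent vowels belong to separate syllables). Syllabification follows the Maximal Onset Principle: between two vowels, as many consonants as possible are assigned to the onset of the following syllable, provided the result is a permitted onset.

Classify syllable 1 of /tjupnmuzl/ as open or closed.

Nuclei (vowels): u, u → 2 syllables.
Between /u/ (V1) and /u/ (V2): /pnm/ splits as /pn/ + /m/ (/m/ is the longest suffix that is a licit onset).
Result: tjupn.muzl.
Syllable 1 is /tjupn/ with coda /pn/, so it is closed.

closed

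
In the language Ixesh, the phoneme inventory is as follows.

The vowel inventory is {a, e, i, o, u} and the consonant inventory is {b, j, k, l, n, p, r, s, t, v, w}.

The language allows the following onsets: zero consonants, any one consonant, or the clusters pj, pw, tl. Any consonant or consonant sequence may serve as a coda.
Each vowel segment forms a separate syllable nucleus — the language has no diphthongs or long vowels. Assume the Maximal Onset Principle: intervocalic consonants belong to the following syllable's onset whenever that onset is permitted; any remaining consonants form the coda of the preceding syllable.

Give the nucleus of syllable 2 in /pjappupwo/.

u

Nuclei (vowels): a, u, o → 3 syllables.
The second nucleus (vowel 2 from the left) is /u/.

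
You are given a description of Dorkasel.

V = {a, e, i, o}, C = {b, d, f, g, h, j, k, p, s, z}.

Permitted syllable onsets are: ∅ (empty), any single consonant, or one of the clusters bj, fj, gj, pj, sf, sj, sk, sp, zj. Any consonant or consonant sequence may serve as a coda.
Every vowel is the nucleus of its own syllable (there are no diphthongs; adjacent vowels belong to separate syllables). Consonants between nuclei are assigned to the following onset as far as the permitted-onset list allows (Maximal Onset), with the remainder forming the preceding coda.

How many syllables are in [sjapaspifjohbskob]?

5

Vowels present: a, a, i, o, o; each is a nucleus, giving 5 syllables.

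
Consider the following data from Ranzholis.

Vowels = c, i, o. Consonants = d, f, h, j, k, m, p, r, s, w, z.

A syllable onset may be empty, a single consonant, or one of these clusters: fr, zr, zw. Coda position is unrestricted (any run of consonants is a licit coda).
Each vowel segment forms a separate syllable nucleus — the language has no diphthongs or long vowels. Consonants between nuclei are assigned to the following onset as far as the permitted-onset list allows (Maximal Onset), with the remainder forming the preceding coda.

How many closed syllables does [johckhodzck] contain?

The vowels are o, c, o, c — 4 nuclei, so 4 syllables.
Between /o/ (V1) and /c/ (V2): /h/ → onset of the next syllable (single consonants are always licit onsets).
Between /c/ (V2) and /o/ (V3): /kh/; trying suffixes from longest down, /h/ is the first permitted one, so coda /k/ | onset /h/.
Between /o/ (V3) and /c/ (V4): /dz/; trying suffixes from longest down, /z/ is the first permitted one, so coda /d/ | onset /z/.
Syllabification: jo.hck.hod.zck.
Classifying each syllable: /jo/ (open), /hck/ (closed), /hod/ (closed), /zck/ (closed).
Closed syllables: 3.

3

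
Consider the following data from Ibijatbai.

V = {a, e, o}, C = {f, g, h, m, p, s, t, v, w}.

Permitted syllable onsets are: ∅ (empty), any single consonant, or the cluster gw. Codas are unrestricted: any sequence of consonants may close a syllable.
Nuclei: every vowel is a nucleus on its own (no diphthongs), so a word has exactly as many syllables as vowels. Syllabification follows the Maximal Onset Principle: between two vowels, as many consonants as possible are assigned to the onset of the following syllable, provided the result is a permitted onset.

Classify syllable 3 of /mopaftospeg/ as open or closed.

The vowels are o, a, o, e — 4 nuclei, so 4 syllables.
V1 /o/ – V2 /a/: just /p/ — single C goes to the following onset.
V2 /a/ – V3 /o/: /ft/ — longest licit onset from the right is /t/, leaving /f/ as coda.
V3 /o/ – V4 /e/: /sp/ splits as /s/ + /p/ (/p/ is the longest suffix that is a licit onset).
Putting it together: mo.paf.tos.peg.
Syllable 3 is /tos/ with coda /s/, so it is closed.

closed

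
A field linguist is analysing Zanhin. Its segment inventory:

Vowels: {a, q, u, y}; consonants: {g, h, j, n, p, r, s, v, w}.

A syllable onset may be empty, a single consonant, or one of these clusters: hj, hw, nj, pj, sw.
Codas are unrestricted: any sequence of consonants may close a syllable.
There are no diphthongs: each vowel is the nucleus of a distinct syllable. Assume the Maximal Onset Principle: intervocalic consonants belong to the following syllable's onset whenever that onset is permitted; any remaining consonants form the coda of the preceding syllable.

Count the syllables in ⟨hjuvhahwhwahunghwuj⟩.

Vowels present: u, a, a, u, u; each is a nucleus, giving 5 syllables.

5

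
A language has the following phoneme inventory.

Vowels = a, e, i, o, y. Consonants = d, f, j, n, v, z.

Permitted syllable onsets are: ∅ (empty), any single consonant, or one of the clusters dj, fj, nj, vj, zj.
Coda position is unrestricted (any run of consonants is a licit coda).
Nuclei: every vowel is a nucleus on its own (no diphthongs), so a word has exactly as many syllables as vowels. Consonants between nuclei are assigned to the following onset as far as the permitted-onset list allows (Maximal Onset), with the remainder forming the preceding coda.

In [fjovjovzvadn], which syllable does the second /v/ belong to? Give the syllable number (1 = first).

The vowels are o, o, a — 3 nuclei, so 3 syllables.
/o…o/ gap (V1→V2): /vj/ — entire cluster is a permitted onset → onset /vj/, coda ∅.
/o…a/ gap (V2→V3): /vzv/; trying suffixes from longest down, /v/ is the first permitted one, so coda /vz/ | onset /v/.
Putting it together: fjo.vjovz.vadn.
The second /v/ is in the coda of syllable 2 (/vjovz/).

2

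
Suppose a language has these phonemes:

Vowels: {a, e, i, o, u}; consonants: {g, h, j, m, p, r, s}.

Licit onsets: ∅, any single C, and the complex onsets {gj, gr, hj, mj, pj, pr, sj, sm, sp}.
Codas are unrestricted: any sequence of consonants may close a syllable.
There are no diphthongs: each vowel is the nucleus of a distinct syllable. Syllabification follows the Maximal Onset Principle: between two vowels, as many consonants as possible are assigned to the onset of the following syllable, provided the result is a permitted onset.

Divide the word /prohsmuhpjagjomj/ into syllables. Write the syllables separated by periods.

Nuclei (vowels): o, u, a, o → 4 syllables.
Between /o/ (V1) and /u/ (V2): /hsm/ splits as /h/ + /sm/ (/sm/ is the longest suffix that is a licit onset).
Between /u/ (V2) and /a/ (V3): /hpj/ splits as /h/ + /pj/ (/pj/ is the longest suffix that is a licit onset).
Between /a/ (V3) and /o/ (V4): /gj/ — entire cluster is a permitted onset → onset /gj/, coda ∅.

proh.smuh.pja.gjomj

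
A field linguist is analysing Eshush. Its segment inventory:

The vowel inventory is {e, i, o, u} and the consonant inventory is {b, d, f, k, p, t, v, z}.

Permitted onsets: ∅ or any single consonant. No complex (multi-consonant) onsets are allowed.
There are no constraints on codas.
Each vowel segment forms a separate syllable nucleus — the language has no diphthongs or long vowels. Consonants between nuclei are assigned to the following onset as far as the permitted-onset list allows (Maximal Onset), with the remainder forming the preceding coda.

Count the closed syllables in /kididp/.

1

Nuclei (vowels): i, i → 2 syllables.
σ1/σ2 boundary: /d/ is a single consonant, so it becomes the next onset.
So the parse is ki.didp.
Classifying each syllable: /ki/ (open), /didp/ (closed).
Closed syllables: 1.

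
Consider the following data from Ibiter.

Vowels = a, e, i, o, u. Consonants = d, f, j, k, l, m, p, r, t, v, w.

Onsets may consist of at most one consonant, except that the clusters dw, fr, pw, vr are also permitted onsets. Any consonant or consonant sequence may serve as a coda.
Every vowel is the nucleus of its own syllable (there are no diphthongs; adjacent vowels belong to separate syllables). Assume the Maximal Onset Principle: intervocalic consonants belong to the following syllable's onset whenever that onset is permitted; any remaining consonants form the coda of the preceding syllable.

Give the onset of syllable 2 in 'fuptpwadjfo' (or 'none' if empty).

pw

Vowels present: u, a, o; each is a nucleus, giving 3 syllables.
V1 /u/ – V2 /a/: /ptpw/ — longest licit onset from the right is /pw/, leaving /pt/ as coda.
V2 /a/ – V3 /o/: /djf/ — longest licit onset from the right is /f/, leaving /dj/ as coda.
Syllabification: fupt.pwadj.fo.
Syllable 2 is /pwadj/: onset /pw/, nucleus /a/, coda /dj/.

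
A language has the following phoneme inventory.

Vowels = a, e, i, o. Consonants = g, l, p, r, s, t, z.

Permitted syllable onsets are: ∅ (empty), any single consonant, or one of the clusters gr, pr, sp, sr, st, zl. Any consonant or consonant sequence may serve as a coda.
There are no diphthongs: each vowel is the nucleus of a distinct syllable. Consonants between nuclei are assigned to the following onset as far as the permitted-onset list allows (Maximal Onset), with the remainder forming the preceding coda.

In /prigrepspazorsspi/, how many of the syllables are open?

Vowels present: i, e, a, o, i; each is a nucleus, giving 5 syllables.
σ1/σ2 boundary: /gr/ is a licit onset in full, so it all attaches to the next syllable.
σ2/σ3 boundary: /psp/; trying suffixes from longest down, /sp/ is the first permitted one, so coda /p/ | onset /sp/.
σ3/σ4 boundary: /z/ → onset of the next syllable (single consonants are always licit onsets).
σ4/σ5 boundary: /rssp/ — longest licit onset from the right is /sp/, leaving /rs/ as coda.
Result: pri.grep.spa.zors.spi.
Classifying each syllable: /pri/ (open), /grep/ (closed), /spa/ (open), /zors/ (closed), /spi/ (open).
Open syllables: 3.

3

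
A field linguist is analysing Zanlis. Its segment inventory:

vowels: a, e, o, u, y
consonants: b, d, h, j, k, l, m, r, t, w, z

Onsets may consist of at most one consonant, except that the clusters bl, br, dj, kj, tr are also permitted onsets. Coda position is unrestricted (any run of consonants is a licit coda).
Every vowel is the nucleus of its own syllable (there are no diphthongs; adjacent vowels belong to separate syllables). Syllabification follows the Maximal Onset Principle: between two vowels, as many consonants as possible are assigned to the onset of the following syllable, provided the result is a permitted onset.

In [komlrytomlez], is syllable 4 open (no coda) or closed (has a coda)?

closed

The vowels are o, y, o, e — 4 nuclei, so 4 syllables.
Between /o/ (V1) and /y/ (V2): /mlr/ splits as /ml/ + /r/ (/r/ is the longest suffix that is a licit onset).
Between /y/ (V2) and /o/ (V3): /t/ → onset of the next syllable (single consonants are always licit onsets).
Between /o/ (V3) and /e/ (V4): /ml/; trying suffixes from longest down, /l/ is the first permitted one, so coda /m/ | onset /l/.
Syllabification: koml.ry.tom.lez.
Syllable 4 is /lez/ with coda /z/, so it is closed.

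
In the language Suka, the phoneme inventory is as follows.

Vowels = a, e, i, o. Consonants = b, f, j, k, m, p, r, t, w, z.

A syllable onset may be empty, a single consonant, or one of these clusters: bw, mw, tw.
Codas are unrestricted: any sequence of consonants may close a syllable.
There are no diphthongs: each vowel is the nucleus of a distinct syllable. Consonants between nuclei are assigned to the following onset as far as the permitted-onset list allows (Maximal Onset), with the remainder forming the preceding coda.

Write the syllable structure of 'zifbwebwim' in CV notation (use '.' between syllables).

The vowels are i, e, i — 3 nuclei, so 3 syllables.
σ1/σ2 boundary: /fbw/ — longest licit onset from the right is /bw/, leaving /f/ as coda.
σ2/σ3 boundary: cluster /bw/ — /bw/ is itself a permitted onset, so the whole cluster goes right; preceding coda = ∅.
Result: zif.bwe.bwim.
Mapping each syllable to C/V: /zif/ → CVC, /bwe/ → CCV, /bwim/ → CCVC.

CVC.CCV.CCVC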